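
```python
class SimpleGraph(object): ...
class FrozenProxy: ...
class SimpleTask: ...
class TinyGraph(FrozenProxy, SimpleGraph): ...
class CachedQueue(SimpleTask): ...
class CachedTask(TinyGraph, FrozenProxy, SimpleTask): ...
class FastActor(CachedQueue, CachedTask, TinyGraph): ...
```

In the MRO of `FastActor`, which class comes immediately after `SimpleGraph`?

SimpleTask

L[FastActor] = FastActor + merge(L[CachedQueue], L[CachedTask], L[TinyGraph], [CachedQueue CachedTask TinyGraph])
  take CachedQueue:  [CachedQueue SimpleTask object] + [CachedTask TinyGraph FrozenProxy SimpleGraph SimpleTask object] + [TinyGraph FrozenProxy SimpleGraph object] + [CachedQueue CachedTask TinyGraph]
  take CachedTask:  [SimpleTask object] + [CachedTask TinyGraph FrozenProxy SimpleGraph SimpleTask object] + [TinyGraph FrozenProxy SimpleGraph object] + [CachedTask TinyGraph]
  take TinyGraph:  [SimpleTask object] + [TinyGraph FrozenProxy SimpleGraph SimpleTask object] + [TinyGraph FrozenProxy SimpleGraph object] + [TinyGraph]
  take FrozenProxy:  [SimpleTask object] + [FrozenProxy SimpleGraph SimpleTask object] + [FrozenProxy SimpleGraph object]
  take SimpleGraph:  [SimpleTask object] + [SimpleGraph SimpleTask object] + [SimpleGraph object]
  take SimpleTask:  [SimpleTask object] + [SimpleTask object] + [object]
  take object:  [object] + [object] + [object]
MRO: FastActor CachedQueue CachedTask TinyGraph FrozenProxy SimpleGraph SimpleTask object
SimpleGraph is at position 5; next is SimpleTask.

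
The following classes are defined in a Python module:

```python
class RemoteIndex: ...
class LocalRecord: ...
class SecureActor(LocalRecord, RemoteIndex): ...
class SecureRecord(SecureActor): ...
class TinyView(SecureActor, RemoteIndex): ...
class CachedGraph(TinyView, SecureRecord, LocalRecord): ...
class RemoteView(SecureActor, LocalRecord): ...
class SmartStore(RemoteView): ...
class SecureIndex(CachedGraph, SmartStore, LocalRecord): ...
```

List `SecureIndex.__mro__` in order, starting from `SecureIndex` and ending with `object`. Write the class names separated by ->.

L[SecureIndex] = SecureIndex + merge(L[CachedGraph], L[SmartStore], L[LocalRecord], [CachedGraph SmartStore LocalRecord])
  take CachedGraph:  [CachedGraph TinyView SecureRecord SecureActor LocalRecord RemoteIndex object] + [SmartStore RemoteView SecureActor LocalRecord RemoteIndex object] + [LocalRecord object] + [CachedGraph SmartStore LocalRecord]
  take TinyView:  [TinyView SecureRecord SecureActor LocalRecord RemoteIndex object] + [SmartStore RemoteView SecureActor LocalRecord RemoteIndex object] + [LocalRecord object] + [SmartStore LocalRecord]
  take SecureRecord:  [SecureRecord SecureActor LocalRecord RemoteIndex object] + [SmartStore RemoteView SecureActor LocalRecord RemoteIndex object] + [LocalRecord object] + [SmartStore LocalRecord]
  take SmartStore:  [SecureActor LocalRecord RemoteIndex object] + [SmartStore RemoteView SecureActor LocalRecord RemoteIndex object] + [LocalRecord object] + [SmartStore LocalRecord]
  take RemoteView:  [SecureActor LocalRecord RemoteIndex object] + [RemoteView SecureActor LocalRecord RemoteIndex object] + [LocalRecord object] + [LocalRecord]
  take SecureActor:  [SecureActor LocalRecord RemoteIndex object] + [SecureActor LocalRecord RemoteIndex object] + [LocalRecord object] + [LocalRecord]
  take LocalRecord:  [LocalRecord RemoteIndex object] + [LocalRecord RemoteIndex object] + [LocalRecord object] + [LocalRecord]
  take RemoteIndex:  [RemoteIndex object] + [RemoteIndex object] + [object]
  take object:  [object] + [object] + [object]

SecureIndex -> CachedGraph -> TinyView -> SecureRecord -> SmartStore -> RemoteView -> SecureActor -> LocalRecord -> RemoteIndex -> object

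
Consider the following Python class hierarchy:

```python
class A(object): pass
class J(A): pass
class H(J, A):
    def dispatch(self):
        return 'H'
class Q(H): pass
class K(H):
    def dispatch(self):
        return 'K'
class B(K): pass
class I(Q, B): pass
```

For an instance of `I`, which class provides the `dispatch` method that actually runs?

K

L[I] = I + merge(L[Q], L[B], [Q B])
  take Q:  [Q H J A object] + [B K H J A object] + [Q B]
  take B:  [H J A object] + [B K H J A object] + [B]
  take K:  [H J A object] + [K H J A object]
  take H:  [H J A object] + [H J A object]
  take J:  [J A object] + [J A object]
  take A:  [A object] + [A object]
  take object:  [object] + [object]
MRO: I Q B K H J A object
dispatch is defined in: H, K. First along the MRO is K.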